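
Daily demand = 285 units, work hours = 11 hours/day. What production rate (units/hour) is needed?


Formula: Production Rate = Daily Demand / Available Hours
Rate = 285 units/day / 11 hours/day
Rate = 25.9 units/hour

25.9 units/hour


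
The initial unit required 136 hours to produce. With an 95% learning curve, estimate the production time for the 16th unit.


Formula: T_n = T_1 * (learning_rate)^(log2(n)) where learning_rate = rate/100
Doublings = log2(16) = 4
T_n = 136 * 0.95^4
T_n = 136 * 0.8145 = 110.8 hours

110.8 hours


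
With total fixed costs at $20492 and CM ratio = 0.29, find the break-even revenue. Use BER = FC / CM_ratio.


Formula: BER = Fixed Costs / Contribution Margin Ratio
BER = $20492 / 0.29
BER = $70662.07 (to the nearest cent)

$70662.07


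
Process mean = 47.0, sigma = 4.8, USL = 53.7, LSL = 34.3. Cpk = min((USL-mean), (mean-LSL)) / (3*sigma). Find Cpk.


Cpu = (53.7 - 47.0) / (3 * 4.8) = 0.47
Cpl = (47.0 - 34.3) / (3 * 4.8) = 0.88
Cpk = min(0.47, 0.88) = 0.47

0.47


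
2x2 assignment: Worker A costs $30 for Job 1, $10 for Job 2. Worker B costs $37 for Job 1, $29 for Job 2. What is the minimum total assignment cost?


Option 1: A->1 + B->2 = $30 + $29 = $59
Option 2: A->2 + B->1 = $10 + $37 = $47
Min cost = min($59, $47) = $47

$47


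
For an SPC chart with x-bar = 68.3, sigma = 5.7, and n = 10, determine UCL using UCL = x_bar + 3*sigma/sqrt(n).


UCL = 68.3 + 3 * 5.7 / sqrt(10)

73.71


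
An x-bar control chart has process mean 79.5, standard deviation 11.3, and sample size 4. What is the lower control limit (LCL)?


LCL = 79.5 - 3 * 11.3 / sqrt(4)

62.55


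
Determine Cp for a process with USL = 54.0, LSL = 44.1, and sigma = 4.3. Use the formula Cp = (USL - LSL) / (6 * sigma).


Cp = (54.0 - 44.1) / (6 * 4.3)

0.38


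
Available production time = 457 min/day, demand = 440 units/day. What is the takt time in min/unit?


Formula: Takt Time = Available Production Time / Customer Demand
Takt = 457 min/day / 440 units/day
Takt = 1.04 min/unit

1.04 min/unit


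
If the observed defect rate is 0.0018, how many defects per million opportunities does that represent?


DPMO = defect_rate * 1000000 = 0.0018 * 1000000

1800


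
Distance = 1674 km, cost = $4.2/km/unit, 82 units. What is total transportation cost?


TC = dist * cost * units = 1674 * 4.2 * 82 = $576525.60

$576525.60


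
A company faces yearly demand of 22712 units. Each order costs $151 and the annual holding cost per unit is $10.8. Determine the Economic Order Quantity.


Formula: EOQ = sqrt(2 * D * S / H)
Numerator: 2 * 22712 * 151 = 6859024
2DS/H = 6859024 / 10.8 = 635094.8
EOQ = sqrt(635094.8) = 796.9 units

796.9 units


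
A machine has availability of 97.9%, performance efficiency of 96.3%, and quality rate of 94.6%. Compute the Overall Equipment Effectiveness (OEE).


Formula: OEE = Availability * Performance * Quality / 10000
A * P = 97.9% * 96.3% / 100 = 94.28%
OEE = 94.28% * 94.6% / 100 = 89.2%

89.2%


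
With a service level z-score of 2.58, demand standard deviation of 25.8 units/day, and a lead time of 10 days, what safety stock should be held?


Formula: SS = z * sigma_d * sqrt(LT)
sqrt(LT) = sqrt(10) = 3.1623
SS = 2.58 * 25.8 * 3.1623
SS = 210.5 units

210.5 units


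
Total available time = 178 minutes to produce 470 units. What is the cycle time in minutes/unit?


Formula: CT = Available Time / Number of Units
CT = 178 min / 470 units
CT = 0.38 min/unit

0.38 min/unit


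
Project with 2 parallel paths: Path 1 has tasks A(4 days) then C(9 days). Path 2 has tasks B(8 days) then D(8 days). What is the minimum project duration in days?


Path 1 = 4 + 9 = 13 days
Path 2 = 8 + 8 = 16 days
Duration = max(13, 16) = 16 days

16 days


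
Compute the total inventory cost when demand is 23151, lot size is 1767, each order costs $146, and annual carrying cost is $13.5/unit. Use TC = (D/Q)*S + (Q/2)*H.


TC = 23151/1767 * 146 + 1767/2 * 13.5

$13840.12


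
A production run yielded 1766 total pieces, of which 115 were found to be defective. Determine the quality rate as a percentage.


Formula: Quality Rate = Good Pieces / Total Pieces * 100
Good pieces = 1766 - 115 = 1651
QR = 1651 / 1766 * 100 = 93.5%

93.5%


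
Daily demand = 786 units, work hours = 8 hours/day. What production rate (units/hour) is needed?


Formula: Production Rate = Daily Demand / Available Hours
Rate = 786 units/day / 8 hours/day
Rate = 98.3 units/hour

98.3 units/hour


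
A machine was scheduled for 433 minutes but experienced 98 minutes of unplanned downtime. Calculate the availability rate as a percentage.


Formula: Availability = (Planned Time - Downtime) / Planned Time * 100
Uptime = 433 - 98 = 335 min
Availability = 335 / 433 * 100 = 77.4%

77.4%


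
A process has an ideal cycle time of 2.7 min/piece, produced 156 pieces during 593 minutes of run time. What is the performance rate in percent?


Formula: Performance = (Ideal CT * Total Count) / Run Time * 100
Ideal output time = 2.7 * 156 = 421.2 min
Performance = 421.2 / 593 * 100 = 71.0%

71.0%


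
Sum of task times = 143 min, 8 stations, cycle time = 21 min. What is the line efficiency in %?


Formula: Efficiency = Sum of Task Times / (N_stations * CT) * 100
Total station capacity = 8 stations * 21 min = 168 min
Efficiency = 143 / 168 * 100 = 85.1%

85.1%


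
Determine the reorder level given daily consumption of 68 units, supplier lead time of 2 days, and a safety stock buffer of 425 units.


Formula: ROP = (Daily Demand * Lead Time) + Safety Stock
Demand during lead time = 68 * 2 = 136 units
ROP = 136 + 425 = 561 units

561 units


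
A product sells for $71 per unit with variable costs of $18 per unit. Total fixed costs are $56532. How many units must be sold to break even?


Formula: BEQ = Fixed Costs / (Price - Variable Cost)
Contribution margin = $71 - $18 = $53/unit
BEQ = ceil($56532 / $53/unit) = ceil(1066.64) = 1067 units

1067 units


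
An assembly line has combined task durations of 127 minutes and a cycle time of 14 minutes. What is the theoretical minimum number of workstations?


Formula: N_min = ceil(Sum of Task Times / Cycle Time)
N_min = ceil(127 min / 14 min) = ceil(9.0714)
N_min = 10 stations

10


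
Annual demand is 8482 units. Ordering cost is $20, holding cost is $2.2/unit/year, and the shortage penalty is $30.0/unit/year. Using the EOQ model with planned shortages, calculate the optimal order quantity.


Formula: EOQ* = sqrt(2DS/H) * sqrt((H+P)/P)
Base EOQ = sqrt(2*8482*20/2.2) = 392.71 units
Correction = sqrt((2.2+30.0)/30.0) = 1.03602
EOQ* = 392.71 * 1.03602 = 406.9 units

406.9 units


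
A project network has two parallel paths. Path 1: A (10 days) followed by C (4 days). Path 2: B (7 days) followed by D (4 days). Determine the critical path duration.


Path 1 = 10 + 4 = 14 days
Path 2 = 7 + 4 = 11 days
Duration = max(14, 11) = 14 days

14 days


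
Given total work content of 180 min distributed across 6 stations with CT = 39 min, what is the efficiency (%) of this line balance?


Formula: Efficiency = Sum of Task Times / (N_stations * CT) * 100
Total station capacity = 6 stations * 39 min = 234 min
Efficiency = 180 / 234 * 100 = 76.9%

76.9%


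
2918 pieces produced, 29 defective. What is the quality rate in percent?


Formula: Quality Rate = Good Pieces / Total Pieces * 100
Good pieces = 2918 - 29 = 2889
QR = 2889 / 2918 * 100 = 99.0%

99.0%


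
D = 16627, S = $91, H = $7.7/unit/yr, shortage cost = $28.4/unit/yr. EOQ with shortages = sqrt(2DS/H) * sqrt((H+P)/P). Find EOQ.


Formula: EOQ* = sqrt(2DS/H) * sqrt((H+P)/P)
Base EOQ = sqrt(2*16627*91/7.7) = 626.9 units
Correction = sqrt((7.7+28.4)/28.4) = 1.12744
EOQ* = 626.9 * 1.12744 = 706.8 units

706.8 units


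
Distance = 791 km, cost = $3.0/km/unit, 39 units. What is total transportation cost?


TC = dist * cost * units = 791 * 3.0 * 39 = $92547.00

$92547.00


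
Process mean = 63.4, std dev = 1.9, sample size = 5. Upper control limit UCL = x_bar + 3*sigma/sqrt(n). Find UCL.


UCL = 63.4 + 3 * 1.9 / sqrt(5)

65.95


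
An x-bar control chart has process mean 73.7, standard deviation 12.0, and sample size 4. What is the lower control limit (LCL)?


LCL = 73.7 - 3 * 12.0 / sqrt(4)

55.7


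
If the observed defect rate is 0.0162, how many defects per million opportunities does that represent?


DPMO = defect_rate * 1000000 = 0.0162 * 1000000

16200


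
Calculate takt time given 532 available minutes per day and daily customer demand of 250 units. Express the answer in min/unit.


Formula: Takt Time = Available Production Time / Customer Demand
Takt = 532 min/day / 250 units/day
Takt = 2.13 min/unit

2.13 min/unit


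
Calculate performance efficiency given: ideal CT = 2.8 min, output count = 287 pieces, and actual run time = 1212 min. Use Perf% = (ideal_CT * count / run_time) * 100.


Formula: Performance = (Ideal CT * Total Count) / Run Time * 100
Ideal output time = 2.8 * 287 = 803.6 min
Performance = 803.6 / 1212 * 100 = 66.3%

66.3%


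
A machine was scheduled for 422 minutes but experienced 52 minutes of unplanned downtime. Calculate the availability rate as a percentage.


Formula: Availability = (Planned Time - Downtime) / Planned Time * 100
Uptime = 422 - 52 = 370 min
Availability = 370 / 422 * 100 = 87.7%

87.7%


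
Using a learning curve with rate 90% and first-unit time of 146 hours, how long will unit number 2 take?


Formula: T_n = T_1 * (learning_rate)^(log2(n)) where learning_rate = rate/100
Doublings = log2(2) = 1
T_n = 146 * 0.9^1
T_n = 146 * 0.9 = 131.4 hours

131.4 hours


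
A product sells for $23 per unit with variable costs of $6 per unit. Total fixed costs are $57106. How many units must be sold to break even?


Formula: BEQ = Fixed Costs / (Price - Variable Cost)
Contribution margin = $23 - $6 = $17/unit
BEQ = ceil($57106 / $17/unit) = ceil(3359.18) = 3360 units

3360 units


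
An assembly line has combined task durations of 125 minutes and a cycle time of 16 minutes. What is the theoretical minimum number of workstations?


Formula: N_min = ceil(Sum of Task Times / Cycle Time)
N_min = ceil(125 min / 16 min) = ceil(7.8125)
N_min = 8 stations

8


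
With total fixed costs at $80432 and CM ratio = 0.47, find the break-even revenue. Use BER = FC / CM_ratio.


Formula: BER = Fixed Costs / Contribution Margin Ratio
BER = $80432 / 0.47
BER = $171131.91 (to the nearest cent)

$171131.91


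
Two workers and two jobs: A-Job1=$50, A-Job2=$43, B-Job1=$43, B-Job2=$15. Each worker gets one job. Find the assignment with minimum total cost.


Option 1: A->1 + B->2 = $50 + $15 = $65
Option 2: A->2 + B->1 = $43 + $43 = $86
Min cost = min($65, $86) = $65

$65


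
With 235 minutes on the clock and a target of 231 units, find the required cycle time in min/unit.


Formula: CT = Available Time / Number of Units
CT = 235 min / 231 units
CT = 1.02 min/unit

1.02 min/unit


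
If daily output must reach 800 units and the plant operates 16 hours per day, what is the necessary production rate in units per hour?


Formula: Production Rate = Daily Demand / Available Hours
Rate = 800 units/day / 16 hours/day
Rate = 50.0 units/hour

50.0 units/hour


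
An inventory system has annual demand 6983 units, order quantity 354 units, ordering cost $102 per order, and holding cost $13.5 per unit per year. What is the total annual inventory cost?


TC = 6983/354 * 102 + 354/2 * 13.5

$4401.55


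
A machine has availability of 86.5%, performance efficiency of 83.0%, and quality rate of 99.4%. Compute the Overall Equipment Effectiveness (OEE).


Formula: OEE = Availability * Performance * Quality / 10000
A * P = 86.5% * 83.0% / 100 = 71.8%
OEE = 71.8% * 99.4% / 100 = 71.4%

71.4%


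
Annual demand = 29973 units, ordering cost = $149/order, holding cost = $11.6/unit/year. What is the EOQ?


Formula: EOQ = sqrt(2 * D * S / H)
Numerator: 2 * 29973 * 149 = 8931954
2DS/H = 8931954 / 11.6 = 769996.0
EOQ = sqrt(769996.0) = 877.5 units

877.5 units


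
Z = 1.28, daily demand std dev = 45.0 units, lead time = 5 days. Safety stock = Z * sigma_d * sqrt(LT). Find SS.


Formula: SS = z * sigma_d * sqrt(LT)
sqrt(LT) = sqrt(5) = 2.2361
SS = 1.28 * 45.0 * 2.2361
SS = 128.8 units

128.8 units


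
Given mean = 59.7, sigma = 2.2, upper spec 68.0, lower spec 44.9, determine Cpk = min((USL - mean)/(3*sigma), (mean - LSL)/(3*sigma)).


Cpu = (68.0 - 59.7) / (3 * 2.2) = 1.26
Cpl = (59.7 - 44.9) / (3 * 2.2) = 2.24
Cpk = min(1.26, 2.24) = 1.26

1.26


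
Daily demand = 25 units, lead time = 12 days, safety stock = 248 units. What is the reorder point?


Formula: ROP = (Daily Demand * Lead Time) + Safety Stock
Demand during lead time = 25 * 12 = 300 units
ROP = 300 + 248 = 548 units

548 units


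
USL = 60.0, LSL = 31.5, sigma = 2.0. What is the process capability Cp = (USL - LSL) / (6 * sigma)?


Cp = (60.0 - 31.5) / (6 * 2.0)

2.38


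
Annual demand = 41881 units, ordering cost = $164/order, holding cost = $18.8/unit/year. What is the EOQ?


Formula: EOQ = sqrt(2 * D * S / H)
Numerator: 2 * 41881 * 164 = 13736968
2DS/H = 13736968 / 18.8 = 730689.8
EOQ = sqrt(730689.8) = 854.8 units

854.8 units


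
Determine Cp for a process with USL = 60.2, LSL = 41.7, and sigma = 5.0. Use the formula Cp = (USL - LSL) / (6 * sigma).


Cp = (60.2 - 41.7) / (6 * 5.0)

0.62


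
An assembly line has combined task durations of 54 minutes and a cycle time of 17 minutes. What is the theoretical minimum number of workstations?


Formula: N_min = ceil(Sum of Task Times / Cycle Time)
N_min = ceil(54 min / 17 min) = ceil(3.1765)
N_min = 4 stations

4


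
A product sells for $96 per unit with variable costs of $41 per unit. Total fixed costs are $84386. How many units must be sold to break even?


Formula: BEQ = Fixed Costs / (Price - Variable Cost)
Contribution margin = $96 - $41 = $55/unit
BEQ = ceil($84386 / $55/unit) = ceil(1534.29) = 1535 units

1535 units


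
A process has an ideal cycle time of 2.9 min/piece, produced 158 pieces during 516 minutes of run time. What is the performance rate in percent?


Formula: Performance = (Ideal CT * Total Count) / Run Time * 100
Ideal output time = 2.9 * 158 = 458.2 min
Performance = 458.2 / 516 * 100 = 88.8%

88.8%


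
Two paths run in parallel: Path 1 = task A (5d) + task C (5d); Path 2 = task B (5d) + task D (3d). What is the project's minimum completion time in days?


Path 1 = 5 + 5 = 10 days
Path 2 = 5 + 3 = 8 days
Duration = max(10, 8) = 10 days

10 days


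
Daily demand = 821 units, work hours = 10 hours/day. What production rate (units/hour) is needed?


Formula: Production Rate = Daily Demand / Available Hours
Rate = 821 units/day / 10 hours/day
Rate = 82.1 units/hour

82.1 units/hour


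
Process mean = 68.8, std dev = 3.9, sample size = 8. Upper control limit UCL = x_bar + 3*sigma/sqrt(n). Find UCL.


UCL = 68.8 + 3 * 3.9 / sqrt(8)

72.94


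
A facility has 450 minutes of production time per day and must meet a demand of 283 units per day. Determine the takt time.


Formula: Takt Time = Available Production Time / Customer Demand
Takt = 450 min/day / 283 units/day
Takt = 1.59 min/unit

1.59 min/unit


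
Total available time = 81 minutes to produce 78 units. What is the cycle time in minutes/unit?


Formula: CT = Available Time / Number of Units
CT = 81 min / 78 units
CT = 1.04 min/unit

1.04 min/unit


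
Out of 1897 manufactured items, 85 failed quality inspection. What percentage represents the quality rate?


Formula: Quality Rate = Good Pieces / Total Pieces * 100
Good pieces = 1897 - 85 = 1812
QR = 1812 / 1897 * 100 = 95.5%

95.5%


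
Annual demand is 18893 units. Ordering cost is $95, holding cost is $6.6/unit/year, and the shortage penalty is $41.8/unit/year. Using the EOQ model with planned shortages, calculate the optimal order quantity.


Formula: EOQ* = sqrt(2DS/H) * sqrt((H+P)/P)
Base EOQ = sqrt(2*18893*95/6.6) = 737.49 units
Correction = sqrt((6.6+41.8)/41.8) = 1.07606
EOQ* = 737.49 * 1.07606 = 793.6 units

793.6 units


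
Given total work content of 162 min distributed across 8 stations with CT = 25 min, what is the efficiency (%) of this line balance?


Formula: Efficiency = Sum of Task Times / (N_stations * CT) * 100
Total station capacity = 8 stations * 25 min = 200 min
Efficiency = 162 / 200 * 100 = 81.0%

81.0%


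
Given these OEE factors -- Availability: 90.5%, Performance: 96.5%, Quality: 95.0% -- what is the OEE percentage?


Formula: OEE = Availability * Performance * Quality / 10000
A * P = 90.5% * 96.5% / 100 = 87.33%
OEE = 87.33% * 95.0% / 100 = 83.0%

83.0%


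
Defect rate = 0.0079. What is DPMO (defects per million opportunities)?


DPMO = defect_rate * 1000000 = 0.0079 * 1000000

7900


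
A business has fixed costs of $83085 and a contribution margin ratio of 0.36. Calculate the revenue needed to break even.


Formula: BER = Fixed Costs / Contribution Margin Ratio
BER = $83085 / 0.36
BER = $230791.67 (to the nearest cent)

$230791.67


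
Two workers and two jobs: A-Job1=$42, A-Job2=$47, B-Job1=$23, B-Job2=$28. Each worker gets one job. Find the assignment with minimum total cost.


Option 1: A->1 + B->2 = $42 + $28 = $70
Option 2: A->2 + B->1 = $47 + $23 = $70
Min cost = min($70, $70) = $70

$70


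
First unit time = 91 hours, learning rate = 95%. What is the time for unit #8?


Formula: T_n = T_1 * (learning_rate)^(log2(n)) where learning_rate = rate/100
Doublings = log2(8) = 3
T_n = 91 * 0.95^3
T_n = 91 * 0.8574 = 78.0 hours

78.0 hours


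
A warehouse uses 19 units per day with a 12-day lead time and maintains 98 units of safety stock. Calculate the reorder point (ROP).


Formula: ROP = (Daily Demand * Lead Time) + Safety Stock
Demand during lead time = 19 * 12 = 228 units
ROP = 228 + 98 = 326 units

326 units


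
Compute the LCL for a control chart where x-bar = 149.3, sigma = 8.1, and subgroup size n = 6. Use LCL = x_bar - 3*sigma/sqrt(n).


LCL = 149.3 - 3 * 8.1 / sqrt(6)

139.38


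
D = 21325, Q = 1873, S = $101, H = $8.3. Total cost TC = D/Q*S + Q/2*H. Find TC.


TC = 21325/1873 * 101 + 1873/2 * 8.3

$8922.88


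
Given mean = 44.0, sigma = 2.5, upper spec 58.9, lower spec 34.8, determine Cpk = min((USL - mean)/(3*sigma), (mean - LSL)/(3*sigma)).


Cpu = (58.9 - 44.0) / (3 * 2.5) = 1.99
Cpl = (44.0 - 34.8) / (3 * 2.5) = 1.23
Cpk = min(1.99, 1.23) = 1.23

1.23


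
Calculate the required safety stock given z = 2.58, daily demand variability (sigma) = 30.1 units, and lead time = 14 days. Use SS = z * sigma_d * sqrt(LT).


Formula: SS = z * sigma_d * sqrt(LT)
sqrt(LT) = sqrt(14) = 3.7417
SS = 2.58 * 30.1 * 3.7417
SS = 290.6 units

290.6 units


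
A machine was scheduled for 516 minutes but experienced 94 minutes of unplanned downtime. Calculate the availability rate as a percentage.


Formula: Availability = (Planned Time - Downtime) / Planned Time * 100
Uptime = 516 - 94 = 422 min
Availability = 422 / 516 * 100 = 81.8%

81.8%


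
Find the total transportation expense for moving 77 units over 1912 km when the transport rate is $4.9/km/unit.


TC = dist * cost * units = 1912 * 4.9 * 77 = $721397.60

$721397.60


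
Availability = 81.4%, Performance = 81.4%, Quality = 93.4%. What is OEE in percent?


Formula: OEE = Availability * Performance * Quality / 10000
A * P = 81.4% * 81.4% / 100 = 66.26%
OEE = 66.26% * 93.4% / 100 = 61.9%

61.9%


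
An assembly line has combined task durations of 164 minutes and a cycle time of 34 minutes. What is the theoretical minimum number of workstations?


Formula: N_min = ceil(Sum of Task Times / Cycle Time)
N_min = ceil(164 min / 34 min) = ceil(4.8235)
N_min = 5 stations

5


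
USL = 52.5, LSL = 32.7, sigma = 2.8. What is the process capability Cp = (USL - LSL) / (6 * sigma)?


Cp = (52.5 - 32.7) / (6 * 2.8)

1.18


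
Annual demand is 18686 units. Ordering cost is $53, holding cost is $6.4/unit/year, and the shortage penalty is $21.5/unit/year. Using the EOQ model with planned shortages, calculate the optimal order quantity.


Formula: EOQ* = sqrt(2DS/H) * sqrt((H+P)/P)
Base EOQ = sqrt(2*18686*53/6.4) = 556.32 units
Correction = sqrt((6.4+21.5)/21.5) = 1.13916
EOQ* = 556.32 * 1.13916 = 633.7 units

633.7 units


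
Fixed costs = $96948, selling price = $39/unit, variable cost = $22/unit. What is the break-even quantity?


Formula: BEQ = Fixed Costs / (Price - Variable Cost)
Contribution margin = $39 - $22 = $17/unit
BEQ = ceil($96948 / $17/unit) = ceil(5702.82) = 5703 units

5703 units


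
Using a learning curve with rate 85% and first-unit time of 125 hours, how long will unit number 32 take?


Formula: T_n = T_1 * (learning_rate)^(log2(n)) where learning_rate = rate/100
Doublings = log2(32) = 5
T_n = 125 * 0.85^5
T_n = 125 * 0.4437 = 55.5 hours

55.5 hours


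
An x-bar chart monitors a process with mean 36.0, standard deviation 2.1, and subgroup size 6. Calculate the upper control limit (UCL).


UCL = 36.0 + 3 * 2.1 / sqrt(6)

38.57


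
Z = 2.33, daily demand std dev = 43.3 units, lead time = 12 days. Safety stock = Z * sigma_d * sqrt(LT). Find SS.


Formula: SS = z * sigma_d * sqrt(LT)
sqrt(LT) = sqrt(12) = 3.4641
SS = 2.33 * 43.3 * 3.4641
SS = 349.5 units

349.5 units


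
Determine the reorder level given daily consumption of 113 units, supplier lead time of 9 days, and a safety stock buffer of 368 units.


Formula: ROP = (Daily Demand * Lead Time) + Safety Stock
Demand during lead time = 113 * 9 = 1017 units
ROP = 1017 + 368 = 1385 units

1385 units


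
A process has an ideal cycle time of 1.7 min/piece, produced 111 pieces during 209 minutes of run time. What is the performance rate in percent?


Formula: Performance = (Ideal CT * Total Count) / Run Time * 100
Ideal output time = 1.7 * 111 = 188.7 min
Performance = 188.7 / 209 * 100 = 90.3%

90.3%


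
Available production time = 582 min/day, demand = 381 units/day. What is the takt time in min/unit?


Formula: Takt Time = Available Production Time / Customer Demand
Takt = 582 min/day / 381 units/day
Takt = 1.53 min/unit

1.53 min/unit


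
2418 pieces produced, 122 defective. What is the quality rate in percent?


Formula: Quality Rate = Good Pieces / Total Pieces * 100
Good pieces = 2418 - 122 = 2296
QR = 2296 / 2418 * 100 = 95.0%

95.0%


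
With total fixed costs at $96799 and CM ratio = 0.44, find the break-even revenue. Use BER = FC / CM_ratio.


Formula: BER = Fixed Costs / Contribution Margin Ratio
BER = $96799 / 0.44
BER = $219997.73 (to the nearest cent)

$219997.73


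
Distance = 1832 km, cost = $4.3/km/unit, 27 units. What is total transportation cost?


TC = dist * cost * units = 1832 * 4.3 * 27 = $212695.20

$212695.20


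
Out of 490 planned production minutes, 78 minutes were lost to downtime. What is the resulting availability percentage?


Formula: Availability = (Planned Time - Downtime) / Planned Time * 100
Uptime = 490 - 78 = 412 min
Availability = 412 / 490 * 100 = 84.1%

84.1%


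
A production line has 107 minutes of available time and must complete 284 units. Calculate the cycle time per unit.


Formula: CT = Available Time / Number of Units
CT = 107 min / 284 units
CT = 0.38 min/unit

0.38 min/unit


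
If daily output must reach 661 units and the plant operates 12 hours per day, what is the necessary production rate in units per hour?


Formula: Production Rate = Daily Demand / Available Hours
Rate = 661 units/day / 12 hours/day
Rate = 55.1 units/hour

55.1 units/hour


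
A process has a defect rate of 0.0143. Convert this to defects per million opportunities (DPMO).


DPMO = defect_rate * 1000000 = 0.0143 * 1000000

14300


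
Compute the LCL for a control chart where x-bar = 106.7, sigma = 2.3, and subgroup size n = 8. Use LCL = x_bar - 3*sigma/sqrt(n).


LCL = 106.7 - 3 * 2.3 / sqrt(8)

104.26


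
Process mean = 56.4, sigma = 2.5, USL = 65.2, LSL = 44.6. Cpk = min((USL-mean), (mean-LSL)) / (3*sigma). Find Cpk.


Cpu = (65.2 - 56.4) / (3 * 2.5) = 1.17
Cpl = (56.4 - 44.6) / (3 * 2.5) = 1.57
Cpk = min(1.17, 1.57) = 1.17

1.17


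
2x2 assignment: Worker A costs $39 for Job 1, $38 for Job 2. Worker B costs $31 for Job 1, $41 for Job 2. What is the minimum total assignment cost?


Option 1: A->1 + B->2 = $39 + $41 = $80
Option 2: A->2 + B->1 = $38 + $31 = $69
Min cost = min($80, $69) = $69

$69


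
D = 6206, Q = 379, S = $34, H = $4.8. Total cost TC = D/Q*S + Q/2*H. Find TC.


TC = 6206/379 * 34 + 379/2 * 4.8

$1466.34


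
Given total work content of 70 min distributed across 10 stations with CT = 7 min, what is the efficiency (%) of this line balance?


Formula: Efficiency = Sum of Task Times / (N_stations * CT) * 100
Total station capacity = 10 stations * 7 min = 70 min
Efficiency = 70 / 70 * 100 = 100.0%

100.0%


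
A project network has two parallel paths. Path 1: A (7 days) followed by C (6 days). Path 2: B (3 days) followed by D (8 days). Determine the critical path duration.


Path 1 = 7 + 6 = 13 days
Path 2 = 3 + 8 = 11 days
Duration = max(13, 11) = 13 days

13 days


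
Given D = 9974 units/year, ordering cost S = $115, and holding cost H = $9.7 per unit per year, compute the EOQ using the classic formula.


Formula: EOQ = sqrt(2 * D * S / H)
Numerator: 2 * 9974 * 115 = 2294020
2DS/H = 2294020 / 9.7 = 236496.9
EOQ = sqrt(236496.9) = 486.3 units

486.3 units


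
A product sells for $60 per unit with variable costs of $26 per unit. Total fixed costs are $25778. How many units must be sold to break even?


Formula: BEQ = Fixed Costs / (Price - Variable Cost)
Contribution margin = $60 - $26 = $34/unit
BEQ = ceil($25778 / $34/unit) = ceil(758.18) = 759 units

759 units


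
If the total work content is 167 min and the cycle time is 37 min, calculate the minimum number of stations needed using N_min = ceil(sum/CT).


Formula: N_min = ceil(Sum of Task Times / Cycle Time)
N_min = ceil(167 min / 37 min) = ceil(4.5135)
N_min = 5 stations

5


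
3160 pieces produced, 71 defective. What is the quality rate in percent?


Formula: Quality Rate = Good Pieces / Total Pieces * 100
Good pieces = 3160 - 71 = 3089
QR = 3089 / 3160 * 100 = 97.8%

97.8%


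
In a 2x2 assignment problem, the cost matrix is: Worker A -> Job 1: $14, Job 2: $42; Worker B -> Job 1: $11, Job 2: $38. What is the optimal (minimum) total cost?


Option 1: A->1 + B->2 = $14 + $38 = $52
Option 2: A->2 + B->1 = $42 + $11 = $53
Min cost = min($52, $53) = $52

$52


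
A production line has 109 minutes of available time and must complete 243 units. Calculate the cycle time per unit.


Formula: CT = Available Time / Number of Units
CT = 109 min / 243 units
CT = 0.45 min/unit

0.45 min/unit


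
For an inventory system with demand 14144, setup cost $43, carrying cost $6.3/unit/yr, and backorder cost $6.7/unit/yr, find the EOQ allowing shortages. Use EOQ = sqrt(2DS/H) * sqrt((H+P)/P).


Formula: EOQ* = sqrt(2DS/H) * sqrt((H+P)/P)
Base EOQ = sqrt(2*14144*43/6.3) = 439.41 units
Correction = sqrt((6.3+6.7)/6.7) = 1.39295
EOQ* = 439.41 * 1.39295 = 612.1 units

612.1 units


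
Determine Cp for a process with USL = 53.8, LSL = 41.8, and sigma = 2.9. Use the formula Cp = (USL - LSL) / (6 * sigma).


Cp = (53.8 - 41.8) / (6 * 2.9)

0.69


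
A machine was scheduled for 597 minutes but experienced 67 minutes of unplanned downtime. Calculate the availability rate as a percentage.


Formula: Availability = (Planned Time - Downtime) / Planned Time * 100
Uptime = 597 - 67 = 530 min
Availability = 530 / 597 * 100 = 88.8%

88.8%


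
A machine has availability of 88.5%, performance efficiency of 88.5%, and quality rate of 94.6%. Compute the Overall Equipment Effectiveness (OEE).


Formula: OEE = Availability * Performance * Quality / 10000
A * P = 88.5% * 88.5% / 100 = 78.32%
OEE = 78.32% * 94.6% / 100 = 74.1%

74.1%


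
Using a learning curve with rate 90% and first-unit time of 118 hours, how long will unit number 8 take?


Formula: T_n = T_1 * (learning_rate)^(log2(n)) where learning_rate = rate/100
Doublings = log2(8) = 3
T_n = 118 * 0.9^3
T_n = 118 * 0.729 = 86.0 hours

86.0 hours


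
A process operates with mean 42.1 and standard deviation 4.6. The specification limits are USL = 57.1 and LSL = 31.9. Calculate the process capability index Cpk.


Cpu = (57.1 - 42.1) / (3 * 4.6) = 1.09
Cpl = (42.1 - 31.9) / (3 * 4.6) = 0.74
Cpk = min(1.09, 0.74) = 0.74

0.74


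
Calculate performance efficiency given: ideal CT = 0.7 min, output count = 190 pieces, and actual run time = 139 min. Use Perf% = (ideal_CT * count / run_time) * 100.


Formula: Performance = (Ideal CT * Total Count) / Run Time * 100
Ideal output time = 0.7 * 190 = 133.0 min
Performance = 133.0 / 139 * 100 = 95.7%

95.7%


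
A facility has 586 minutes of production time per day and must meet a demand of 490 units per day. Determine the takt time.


Formula: Takt Time = Available Production Time / Customer Demand
Takt = 586 min/day / 490 units/day
Takt = 1.2 min/unit

1.2 min/unit


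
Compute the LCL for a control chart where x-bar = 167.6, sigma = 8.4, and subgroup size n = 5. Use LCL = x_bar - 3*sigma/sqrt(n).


LCL = 167.6 - 3 * 8.4 / sqrt(5)

156.33


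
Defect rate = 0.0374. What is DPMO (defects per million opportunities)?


DPMO = defect_rate * 1000000 = 0.0374 * 1000000

37400


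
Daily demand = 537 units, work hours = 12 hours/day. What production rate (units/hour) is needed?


Formula: Production Rate = Daily Demand / Available Hours
Rate = 537 units/day / 12 hours/day
Rate = 44.8 units/hour

44.8 units/hour


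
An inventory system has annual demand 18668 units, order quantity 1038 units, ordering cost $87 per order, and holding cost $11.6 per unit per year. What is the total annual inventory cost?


TC = 18668/1038 * 87 + 1038/2 * 11.6

$7585.06


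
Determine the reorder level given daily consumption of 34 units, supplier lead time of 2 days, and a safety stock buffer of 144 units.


Formula: ROP = (Daily Demand * Lead Time) + Safety Stock
Demand during lead time = 34 * 2 = 68 units
ROP = 68 + 144 = 212 units

212 units


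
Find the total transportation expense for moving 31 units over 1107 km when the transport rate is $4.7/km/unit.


TC = dist * cost * units = 1107 * 4.7 * 31 = $161289.90

$161289.90


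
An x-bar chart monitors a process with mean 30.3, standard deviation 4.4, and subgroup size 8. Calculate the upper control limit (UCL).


UCL = 30.3 + 3 * 4.4 / sqrt(8)

34.97


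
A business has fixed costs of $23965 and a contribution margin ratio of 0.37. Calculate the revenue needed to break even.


Formula: BER = Fixed Costs / Contribution Margin Ratio
BER = $23965 / 0.37
BER = $64770.27 (to the nearest cent)

$64770.27


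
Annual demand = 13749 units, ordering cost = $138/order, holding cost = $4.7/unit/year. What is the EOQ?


Formula: EOQ = sqrt(2 * D * S / H)
Numerator: 2 * 13749 * 138 = 3794724
2DS/H = 3794724 / 4.7 = 807388.1
EOQ = sqrt(807388.1) = 898.5 units

898.5 units


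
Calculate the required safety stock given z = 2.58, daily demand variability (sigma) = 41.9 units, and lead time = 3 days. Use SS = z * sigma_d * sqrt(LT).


Formula: SS = z * sigma_d * sqrt(LT)
sqrt(LT) = sqrt(3) = 1.7321
SS = 2.58 * 41.9 * 1.7321
SS = 187.2 units

187.2 units


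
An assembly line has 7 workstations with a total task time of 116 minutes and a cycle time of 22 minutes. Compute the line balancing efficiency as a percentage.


Formula: Efficiency = Sum of Task Times / (N_stations * CT) * 100
Total station capacity = 7 stations * 22 min = 154 min
Efficiency = 116 / 154 * 100 = 75.3%

75.3%


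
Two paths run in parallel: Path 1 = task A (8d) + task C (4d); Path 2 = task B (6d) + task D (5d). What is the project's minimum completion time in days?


Path 1 = 8 + 4 = 12 days
Path 2 = 6 + 5 = 11 days
Duration = max(12, 11) = 12 days

12 days


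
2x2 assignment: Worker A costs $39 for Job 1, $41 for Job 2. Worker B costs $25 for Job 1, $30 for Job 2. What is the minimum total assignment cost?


Option 1: A->1 + B->2 = $39 + $30 = $69
Option 2: A->2 + B->1 = $41 + $25 = $66
Min cost = min($69, $66) = $66

$66


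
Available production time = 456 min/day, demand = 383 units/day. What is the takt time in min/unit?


Formula: Takt Time = Available Production Time / Customer Demand
Takt = 456 min/day / 383 units/day
Takt = 1.19 min/unit

1.19 min/unit


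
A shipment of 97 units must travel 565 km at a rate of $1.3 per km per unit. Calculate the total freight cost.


TC = dist * cost * units = 565 * 1.3 * 97 = $71246.50

$71246.50


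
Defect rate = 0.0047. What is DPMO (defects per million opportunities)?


DPMO = defect_rate * 1000000 = 0.0047 * 1000000

4700


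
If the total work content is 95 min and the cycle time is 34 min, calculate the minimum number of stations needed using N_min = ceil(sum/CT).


Formula: N_min = ceil(Sum of Task Times / Cycle Time)
N_min = ceil(95 min / 34 min) = ceil(2.7941)
N_min = 3 stations

3


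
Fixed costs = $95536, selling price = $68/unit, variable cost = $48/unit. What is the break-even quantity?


Formula: BEQ = Fixed Costs / (Price - Variable Cost)
Contribution margin = $68 - $48 = $20/unit
BEQ = ceil($95536 / $20/unit) = ceil(4776.8) = 4777 units

4777 units


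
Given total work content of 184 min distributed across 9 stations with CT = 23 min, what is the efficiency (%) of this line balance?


Formula: Efficiency = Sum of Task Times / (N_stations * CT) * 100
Total station capacity = 9 stations * 23 min = 207 min
Efficiency = 184 / 207 * 100 = 88.9%

88.9%


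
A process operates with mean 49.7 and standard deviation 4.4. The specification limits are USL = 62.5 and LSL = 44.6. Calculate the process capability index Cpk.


Cpu = (62.5 - 49.7) / (3 * 4.4) = 0.97
Cpl = (49.7 - 44.6) / (3 * 4.4) = 0.39
Cpk = min(0.97, 0.39) = 0.39

0.39


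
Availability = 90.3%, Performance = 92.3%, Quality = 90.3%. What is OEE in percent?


Formula: OEE = Availability * Performance * Quality / 10000
A * P = 90.3% * 92.3% / 100 = 83.35%
OEE = 83.35% * 90.3% / 100 = 75.3%

75.3%


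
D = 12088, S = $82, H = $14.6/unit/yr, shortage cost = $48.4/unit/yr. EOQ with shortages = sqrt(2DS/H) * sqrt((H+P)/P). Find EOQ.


Formula: EOQ* = sqrt(2DS/H) * sqrt((H+P)/P)
Base EOQ = sqrt(2*12088*82/14.6) = 368.49 units
Correction = sqrt((14.6+48.4)/48.4) = 1.1409
EOQ* = 368.49 * 1.1409 = 420.4 units

420.4 units


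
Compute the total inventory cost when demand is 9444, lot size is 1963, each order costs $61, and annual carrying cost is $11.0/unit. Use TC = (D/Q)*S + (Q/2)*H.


TC = 9444/1963 * 61 + 1963/2 * 11.0

$11089.97


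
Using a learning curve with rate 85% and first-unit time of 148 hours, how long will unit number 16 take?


Formula: T_n = T_1 * (learning_rate)^(log2(n)) where learning_rate = rate/100
Doublings = log2(16) = 4
T_n = 148 * 0.85^4
T_n = 148 * 0.522 = 77.3 hours

77.3 hours


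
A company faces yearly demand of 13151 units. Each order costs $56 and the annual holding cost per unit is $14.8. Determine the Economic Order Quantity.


Formula: EOQ = sqrt(2 * D * S / H)
Numerator: 2 * 13151 * 56 = 1472912
2DS/H = 1472912 / 14.8 = 99521.1
EOQ = sqrt(99521.1) = 315.5 units

315.5 units


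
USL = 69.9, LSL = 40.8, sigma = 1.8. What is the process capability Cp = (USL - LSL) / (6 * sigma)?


Cp = (69.9 - 40.8) / (6 * 1.8)

2.69


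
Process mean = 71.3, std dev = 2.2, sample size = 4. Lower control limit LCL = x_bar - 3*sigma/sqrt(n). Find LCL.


LCL = 71.3 - 3 * 2.2 / sqrt(4)

68.0


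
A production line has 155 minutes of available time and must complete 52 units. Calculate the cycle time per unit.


Formula: CT = Available Time / Number of Units
CT = 155 min / 52 units
CT = 2.98 min/unit

2.98 min/unit


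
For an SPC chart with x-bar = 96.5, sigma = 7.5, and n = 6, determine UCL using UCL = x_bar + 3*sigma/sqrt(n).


UCL = 96.5 + 3 * 7.5 / sqrt(6)

105.69


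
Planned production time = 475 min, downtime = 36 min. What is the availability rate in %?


Formula: Availability = (Planned Time - Downtime) / Planned Time * 100
Uptime = 475 - 36 = 439 min
Availability = 439 / 475 * 100 = 92.4%

92.4%


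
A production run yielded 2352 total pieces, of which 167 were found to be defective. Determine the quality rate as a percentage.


Formula: Quality Rate = Good Pieces / Total Pieces * 100
Good pieces = 2352 - 167 = 2185
QR = 2185 / 2352 * 100 = 92.9%

92.9%


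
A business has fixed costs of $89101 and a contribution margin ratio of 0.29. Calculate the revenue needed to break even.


Formula: BER = Fixed Costs / Contribution Margin Ratio
BER = $89101 / 0.29
BER = $307244.83 (to the nearest cent)

$307244.83


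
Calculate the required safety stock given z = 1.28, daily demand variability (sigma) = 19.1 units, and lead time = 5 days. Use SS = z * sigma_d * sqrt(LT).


Formula: SS = z * sigma_d * sqrt(LT)
sqrt(LT) = sqrt(5) = 2.2361
SS = 1.28 * 19.1 * 2.2361
SS = 54.7 units

54.7 units


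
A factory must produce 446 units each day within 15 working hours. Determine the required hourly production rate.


Formula: Production Rate = Daily Demand / Available Hours
Rate = 446 units/day / 15 hours/day
Rate = 29.7 units/hour

29.7 units/hour


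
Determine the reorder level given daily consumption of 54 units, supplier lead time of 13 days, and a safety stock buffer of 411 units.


Formula: ROP = (Daily Demand * Lead Time) + Safety Stock
Demand during lead time = 54 * 13 = 702 units
ROP = 702 + 411 = 1113 units

1113 units


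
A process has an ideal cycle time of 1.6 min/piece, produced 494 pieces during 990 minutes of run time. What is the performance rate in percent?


Formula: Performance = (Ideal CT * Total Count) / Run Time * 100
Ideal output time = 1.6 * 494 = 790.4 min
Performance = 790.4 / 990 * 100 = 79.8%

79.8%


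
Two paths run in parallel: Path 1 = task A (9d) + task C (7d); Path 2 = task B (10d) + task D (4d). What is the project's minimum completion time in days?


Path 1 = 9 + 7 = 16 days
Path 2 = 10 + 4 = 14 days
Duration = max(16, 14) = 16 days

16 days


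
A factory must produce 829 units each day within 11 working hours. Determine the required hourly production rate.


Formula: Production Rate = Daily Demand / Available Hours
Rate = 829 units/day / 11 hours/day
Rate = 75.4 units/hour

75.4 units/hour


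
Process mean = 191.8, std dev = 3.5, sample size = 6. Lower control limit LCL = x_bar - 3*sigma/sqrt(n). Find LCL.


LCL = 191.8 - 3 * 3.5 / sqrt(6)

187.51


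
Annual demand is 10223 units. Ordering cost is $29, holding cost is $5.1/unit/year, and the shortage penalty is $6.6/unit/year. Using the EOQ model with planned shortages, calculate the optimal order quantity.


Formula: EOQ* = sqrt(2DS/H) * sqrt((H+P)/P)
Base EOQ = sqrt(2*10223*29/5.1) = 340.97 units
Correction = sqrt((5.1+6.6)/6.6) = 1.33144
EOQ* = 340.97 * 1.33144 = 454.0 units

454.0 units


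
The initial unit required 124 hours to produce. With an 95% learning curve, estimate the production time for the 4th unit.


Formula: T_n = T_1 * (learning_rate)^(log2(n)) where learning_rate = rate/100
Doublings = log2(4) = 2
T_n = 124 * 0.95^2
T_n = 124 * 0.9025 = 111.9 hours

111.9 hours


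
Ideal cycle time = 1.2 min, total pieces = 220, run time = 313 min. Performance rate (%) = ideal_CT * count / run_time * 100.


Formula: Performance = (Ideal CT * Total Count) / Run Time * 100
Ideal output time = 1.2 * 220 = 264.0 min
Performance = 264.0 / 313 * 100 = 84.3%

84.3%
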